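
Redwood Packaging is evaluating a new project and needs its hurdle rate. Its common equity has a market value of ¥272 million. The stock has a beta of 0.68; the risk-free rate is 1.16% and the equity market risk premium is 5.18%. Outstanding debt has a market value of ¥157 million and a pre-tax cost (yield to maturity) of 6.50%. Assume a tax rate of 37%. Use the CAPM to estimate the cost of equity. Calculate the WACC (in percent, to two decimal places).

Cost of equity via CAPM: Re = 1.16% + 0.68 × 5.18% = 4.6824%.
Total capital V = 272 + 157 = 429.
Equity: weight = 272/429 = 0.6340; cost = 4.6824%.
Debt: weight = 157/429 = 0.3660; after-tax cost = 6.5% × (1 − 37%) = 4.0950%.
WACC = 0.6340 × 4.6824% + 0.3660 × 4.0950% = 4.4674%.

4.47%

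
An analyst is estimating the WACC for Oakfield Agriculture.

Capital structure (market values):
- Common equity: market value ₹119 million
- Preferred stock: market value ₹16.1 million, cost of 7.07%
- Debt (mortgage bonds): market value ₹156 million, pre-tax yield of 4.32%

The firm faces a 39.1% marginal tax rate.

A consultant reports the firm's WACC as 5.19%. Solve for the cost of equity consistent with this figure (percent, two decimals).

8.29%

Total capital V = 119 + 16.1 + 156 = 291.1.
Equity weight = 119/291.1 = 0.4088.
Preferred weight = 16.1/291.1 = 0.0553.
Mortgage bonds weight = 156/291.1 = 0.5359.
Debt contribution = 0.5359 × 4.32% × (1 − 39.1%) = 1.4099%.
Preferred contribution = 0.0553 × 7.07% = 0.3910%.
Required equity contribution = 5.19% − 1.8009% = 3.3891%.
Re = 3.3891% / 0.4088 = 8.2905%.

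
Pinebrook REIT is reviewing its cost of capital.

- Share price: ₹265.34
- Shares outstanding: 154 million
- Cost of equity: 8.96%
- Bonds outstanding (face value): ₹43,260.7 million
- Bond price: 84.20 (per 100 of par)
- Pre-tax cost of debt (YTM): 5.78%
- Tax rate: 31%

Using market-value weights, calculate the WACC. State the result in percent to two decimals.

6.62%

Market value of equity E = 265.34 × 154m = 40862.36m. Market value of debt D = 43260.7m × 84.2/100 = 36425.5094m.
Total capital V = 40862.36 + 36425.5094 = 77287.8694.
Equity: weight = 40862.36/77287.8694 = 0.5287; cost = 8.96%.
Bonds outstanding: weight = 36425.5094/77287.8694 = 0.4713; after-tax cost = 5.78% × (1 − 31%) = 3.9882%.
WACC = 0.5287 × 8.9600% + 0.4713 × 3.9882% = 6.6168%.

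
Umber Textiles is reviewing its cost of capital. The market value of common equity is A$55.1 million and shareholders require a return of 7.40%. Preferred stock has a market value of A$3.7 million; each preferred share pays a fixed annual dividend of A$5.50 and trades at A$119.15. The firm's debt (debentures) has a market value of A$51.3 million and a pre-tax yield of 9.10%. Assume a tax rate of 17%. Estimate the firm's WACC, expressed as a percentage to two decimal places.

7.38%

Cost of preferred: Rp = 5.5 / 119.15 = 4.6160%.
Total capital V = 55.1 + 3.7 + 51.3 = 110.1.
Equity: weight = 55.1/110.1 = 0.5005; cost = 7.4%.
Preferred: weight = 3.7/110.1 = 0.0336; cost = 4.616%.
Debentures: weight = 51.3/110.1 = 0.4659; after-tax cost = 9.1% × (1 − 17%) = 7.5530%.
WACC = 0.5005 × 7.4000% + 0.0336 × 4.6160% + 0.4659 × 7.5530% = 7.3777%.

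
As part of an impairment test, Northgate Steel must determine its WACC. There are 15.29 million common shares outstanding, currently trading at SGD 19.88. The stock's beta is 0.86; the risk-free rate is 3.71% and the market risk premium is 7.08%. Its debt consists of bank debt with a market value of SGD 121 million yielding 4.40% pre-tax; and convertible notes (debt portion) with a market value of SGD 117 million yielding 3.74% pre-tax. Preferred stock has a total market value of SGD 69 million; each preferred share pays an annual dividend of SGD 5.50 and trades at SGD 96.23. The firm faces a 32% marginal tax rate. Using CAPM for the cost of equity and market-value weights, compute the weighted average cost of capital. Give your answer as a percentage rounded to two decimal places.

Cost of equity via CAPM: Re = 3.71% + 0.86 × 7.08% = 9.7988%.
Cost of preferred: Rp = 5.5 / 96.23 = 5.7155%.
Market value of equity E = 19.88 × 15.29m = 303.9652m.
Total capital V = 303.9652 + 69 + 121 + 117 = 610.9652.
Equity: weight = 303.9652/610.9652 = 0.4975; cost = 9.7988%.
Preferred: weight = 69/610.9652 = 0.1129; cost = 5.7155%.
Bank debt: weight = 121/610.9652 = 0.1980; after-tax cost = 4.4% × (1 − 32%) = 2.9920%.
Convertible notes (debt portion): weight = 117/610.9652 = 0.1915; after-tax cost = 3.74% × (1 − 32%) = 2.5432%.
WACC = 0.4975 × 9.7988% + 0.1129 × 5.7155% + 0.1980 × 2.9920% + 0.1915 × 2.5432% = 6.6001%.

6.60%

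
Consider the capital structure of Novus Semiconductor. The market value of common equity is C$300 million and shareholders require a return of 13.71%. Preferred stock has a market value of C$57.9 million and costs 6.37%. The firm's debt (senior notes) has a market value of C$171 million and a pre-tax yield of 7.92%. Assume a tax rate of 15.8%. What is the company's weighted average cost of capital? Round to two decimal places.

Total capital V = 300 + 57.9 + 171 = 528.9.
Equity: weight = 300/528.9 = 0.5672; cost = 13.71%.
Preferred: weight = 57.9/528.9 = 0.1095; cost = 6.37%.
Senior notes: weight = 171/528.9 = 0.3233; after-tax cost = 7.92% × (1 − 15.8%) = 6.6686%.
WACC = 0.5672 × 13.7100% + 0.1095 × 6.3700% + 0.3233 × 6.6686% = 10.6299%.

10.63%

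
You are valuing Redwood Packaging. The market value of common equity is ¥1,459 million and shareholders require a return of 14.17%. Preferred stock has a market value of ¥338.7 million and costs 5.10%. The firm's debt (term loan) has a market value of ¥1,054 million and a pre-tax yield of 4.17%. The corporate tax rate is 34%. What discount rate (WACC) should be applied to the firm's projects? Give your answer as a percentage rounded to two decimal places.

Total capital V = 1459 + 338.7 + 1054 = 2851.7.
Equity: weight = 1459/2851.7 = 0.5116; cost = 14.17%.
Preferred: weight = 338.7/2851.7 = 0.1188; cost = 5.1%.
Term loan: weight = 1054/2851.7 = 0.3696; after-tax cost = 4.17% × (1 − 34%) = 2.7522%.
WACC = 0.5116 × 14.1700% + 0.1188 × 5.1000% + 0.3696 × 2.7522% = 8.8727%.

8.87%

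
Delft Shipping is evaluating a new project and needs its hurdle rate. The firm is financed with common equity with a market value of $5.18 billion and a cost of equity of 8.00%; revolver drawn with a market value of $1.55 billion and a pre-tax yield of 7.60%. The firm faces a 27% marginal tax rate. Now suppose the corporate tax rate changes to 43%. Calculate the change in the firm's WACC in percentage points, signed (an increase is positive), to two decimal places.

-0.28 pp

Current WACC:
Total capital V = 5.18 + 1.55 = 6.73.
Equity: weight = 5.18/6.73 = 0.7697; cost = 8%.
Revolver drawn: weight = 1.55/6.73 = 0.2303; after-tax cost = 7.6% × (1 − 27%) = 5.5480%.
WACC = 0.7697 × 8.0000% + 0.2303 × 5.5480% = 7.4353%.
After the change:
Total capital V = 5.18 + 1.55 = 6.73.
Equity: weight = 5.18/6.73 = 0.7697; cost = 8%.
Revolver drawn: weight = 1.55/6.73 = 0.2303; after-tax cost = 7.6% × (1 − 43%) = 4.3320%.
WACC = 0.7697 × 8.0000% + 0.2303 × 4.3320% = 7.1552%.
Change in WACC = 7.1552% − 7.4353% = -0.2801 pp.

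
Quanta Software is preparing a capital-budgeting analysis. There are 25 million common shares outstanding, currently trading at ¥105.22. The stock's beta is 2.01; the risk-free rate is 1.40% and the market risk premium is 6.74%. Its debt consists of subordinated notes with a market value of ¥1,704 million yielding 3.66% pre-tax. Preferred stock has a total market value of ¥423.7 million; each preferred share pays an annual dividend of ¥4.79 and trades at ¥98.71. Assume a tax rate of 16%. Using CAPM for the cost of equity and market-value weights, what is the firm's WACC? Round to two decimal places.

9.80%

Cost of equity via CAPM: Re = 1.4% + 2.01 × 6.74% = 14.9474%.
Cost of preferred: Rp = 4.79 / 98.71 = 4.8526%.
Market value of equity E = 105.22 × 25m = 2630.5m.
Total capital V = 2630.5 + 423.7 + 1704 = 4758.2.
Equity: weight = 2630.5/4758.2 = 0.5528; cost = 14.9474%.
Preferred: weight = 423.7/4758.2 = 0.0890; cost = 4.8526%.
Subordinated notes: weight = 1704/4758.2 = 0.3581; after-tax cost = 3.66% × (1 − 16%) = 3.0744%.
WACC = 0.5528 × 14.9474% + 0.0890 × 4.8526% + 0.3581 × 3.0744% = 9.7966%.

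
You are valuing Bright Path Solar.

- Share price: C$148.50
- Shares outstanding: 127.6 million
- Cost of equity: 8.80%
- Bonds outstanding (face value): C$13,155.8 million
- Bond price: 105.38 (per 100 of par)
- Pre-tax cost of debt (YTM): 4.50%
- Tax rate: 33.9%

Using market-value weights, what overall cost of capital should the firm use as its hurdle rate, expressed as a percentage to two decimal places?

6.34%

Market value of equity E = 148.5 × 127.6m = 18948.6m. Market value of debt D = 13155.8m × 105.38/100 = 13863.58204m.
Total capital V = 18948.6 + 13863.58204 = 32812.18204.
Equity: weight = 18948.6/32812.18204 = 0.5775; cost = 8.8%.
Bonds outstanding: weight = 13863.58204/32812.18204 = 0.4225; after-tax cost = 4.5% × (1 − 33.9%) = 2.9745%.
WACC = 0.5775 × 8.8000% + 0.4225 × 2.9745% = 6.3386%.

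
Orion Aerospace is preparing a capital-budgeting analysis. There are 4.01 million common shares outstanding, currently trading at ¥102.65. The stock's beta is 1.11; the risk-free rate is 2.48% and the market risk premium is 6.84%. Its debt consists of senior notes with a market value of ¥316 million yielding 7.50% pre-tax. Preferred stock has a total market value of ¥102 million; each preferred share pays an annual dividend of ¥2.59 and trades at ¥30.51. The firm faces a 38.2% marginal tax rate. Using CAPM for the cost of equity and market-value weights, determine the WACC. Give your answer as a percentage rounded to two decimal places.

Cost of equity via CAPM: Re = 2.48% + 1.11 × 6.84% = 10.0724%.
Cost of preferred: Rp = 2.59 / 30.51 = 8.4890%.
Market value of equity E = 102.65 × 4.01m = 411.6265m.
Total capital V = 411.6265 + 102 + 316 = 829.6265.
Equity: weight = 411.6265/829.6265 = 0.4962; cost = 10.0724%.
Preferred: weight = 102/829.6265 = 0.1229; cost = 8.489%.
Senior notes: weight = 316/829.6265 = 0.3809; after-tax cost = 7.5% × (1 − 38.2%) = 4.6350%.
WACC = 0.4962 × 10.0724% + 0.1229 × 8.4890% + 0.3809 × 4.6350% = 7.8067%.

7.81%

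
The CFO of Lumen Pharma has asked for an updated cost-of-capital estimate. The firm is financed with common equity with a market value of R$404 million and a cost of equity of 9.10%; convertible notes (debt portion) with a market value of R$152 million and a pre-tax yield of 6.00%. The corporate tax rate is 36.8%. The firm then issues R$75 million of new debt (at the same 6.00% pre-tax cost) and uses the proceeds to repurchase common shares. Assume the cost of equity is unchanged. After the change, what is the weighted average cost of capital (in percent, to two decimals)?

6.93%

After the change:
Total capital V = 329 + 227 = 556.
Equity: weight = 329/556 = 0.5917; cost = 9.1%.
Convertible notes (debt portion): weight = 227/556 = 0.4083; after-tax cost = 6% × (1 − 36.8%) = 3.7920%.
WACC = 0.5917 × 9.1000% + 0.4083 × 3.7920% = 6.9329%.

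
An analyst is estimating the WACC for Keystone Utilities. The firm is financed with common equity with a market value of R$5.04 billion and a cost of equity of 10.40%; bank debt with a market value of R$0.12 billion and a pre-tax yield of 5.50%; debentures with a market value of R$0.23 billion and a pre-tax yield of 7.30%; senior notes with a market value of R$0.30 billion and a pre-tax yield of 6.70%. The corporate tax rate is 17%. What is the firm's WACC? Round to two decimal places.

Total capital V = 5.04 + 0.12 + 0.23 + 0.3 = 5.69.
Equity: weight = 5.04/5.69 = 0.8858; cost = 10.4%.
Bank debt: weight = 0.12/5.69 = 0.0211; after-tax cost = 5.5% × (1 − 17%) = 4.5650%.
Debentures: weight = 0.23/5.69 = 0.0404; after-tax cost = 7.3% × (1 − 17%) = 6.0590%.
Senior notes: weight = 0.3/5.69 = 0.0527; after-tax cost = 6.7% × (1 − 17%) = 5.5610%.
WACC = 0.8858 × 10.4000% + 0.0211 × 4.5650% + 0.0404 × 6.0590% + 0.0527 × 5.5610% = 9.8463%.

9.85%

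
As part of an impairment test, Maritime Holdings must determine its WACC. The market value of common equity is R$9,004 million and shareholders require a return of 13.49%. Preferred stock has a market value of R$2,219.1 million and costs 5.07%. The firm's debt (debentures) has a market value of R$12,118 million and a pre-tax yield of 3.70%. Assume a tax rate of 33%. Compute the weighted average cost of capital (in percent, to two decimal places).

6.97%

Total capital V = 9004 + 2219.1 + 12118 = 23341.1.
Equity: weight = 9004/23341.1 = 0.3858; cost = 13.49%.
Preferred: weight = 2219.1/23341.1 = 0.0951; cost = 5.07%.
Debentures: weight = 12118/23341.1 = 0.5192; after-tax cost = 3.7% × (1 − 33%) = 2.4790%.
WACC = 0.3858 × 13.4900% + 0.0951 × 5.0700% + 0.5192 × 2.4790% = 6.9729%.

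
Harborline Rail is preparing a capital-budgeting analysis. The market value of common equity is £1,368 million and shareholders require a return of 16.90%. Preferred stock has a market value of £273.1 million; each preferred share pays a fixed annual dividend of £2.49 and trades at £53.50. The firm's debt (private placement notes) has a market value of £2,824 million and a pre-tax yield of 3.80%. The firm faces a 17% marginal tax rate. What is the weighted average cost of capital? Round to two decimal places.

7.46%

Cost of preferred: Rp = 2.49 / 53.5 = 4.6542%.
Total capital V = 1368 + 273.1 + 2824 = 4465.1.
Equity: weight = 1368/4465.1 = 0.3064; cost = 16.9%.
Preferred: weight = 273.1/4465.1 = 0.0612; cost = 4.6542%.
Private placement notes: weight = 2824/4465.1 = 0.6325; after-tax cost = 3.8% × (1 − 17%) = 3.1540%.
WACC = 0.3064 × 16.9000% + 0.0612 × 4.6542% + 0.6325 × 3.1540% = 7.4572%.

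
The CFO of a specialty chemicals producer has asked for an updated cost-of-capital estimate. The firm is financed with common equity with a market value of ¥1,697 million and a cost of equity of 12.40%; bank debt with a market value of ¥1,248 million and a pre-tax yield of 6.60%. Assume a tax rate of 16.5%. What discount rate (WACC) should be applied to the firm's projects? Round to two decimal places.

Total capital V = 1697 + 1248 = 2945.
Equity: weight = 1697/2945 = 0.5762; cost = 12.4%.
Bank debt: weight = 1248/2945 = 0.4238; after-tax cost = 6.6% × (1 − 16.5%) = 5.5110%.
WACC = 0.5762 × 12.4000% + 0.4238 × 5.5110% = 9.4807%.

9.48%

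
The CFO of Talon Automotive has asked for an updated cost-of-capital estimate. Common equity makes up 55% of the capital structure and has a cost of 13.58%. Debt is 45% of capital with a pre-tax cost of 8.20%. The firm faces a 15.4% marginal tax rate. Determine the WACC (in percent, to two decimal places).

10.59%

After-tax cost of debt = 8.2% × (1 − 15.4%) = 6.9372%.
WACC = 0.550 × 13.5800% + 0.450 × 6.9372% = 10.5907%.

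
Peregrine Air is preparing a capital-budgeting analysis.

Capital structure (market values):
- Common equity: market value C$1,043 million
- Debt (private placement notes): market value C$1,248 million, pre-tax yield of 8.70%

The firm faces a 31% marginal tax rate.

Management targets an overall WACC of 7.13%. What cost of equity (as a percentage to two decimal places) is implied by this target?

Total capital V = 1043 + 1248 = 2291.
Equity weight = 1043/2291 = 0.4553.
Private placement notes weight = 1248/2291 = 0.5447.
Debt contribution = 0.5447 × 8.7% × (1 − 31%) = 3.2701%.
Required equity contribution = 7.13% − 3.2701% = 3.8599%.
Re = 3.8599% / 0.4553 = 8.4785%.

8.48%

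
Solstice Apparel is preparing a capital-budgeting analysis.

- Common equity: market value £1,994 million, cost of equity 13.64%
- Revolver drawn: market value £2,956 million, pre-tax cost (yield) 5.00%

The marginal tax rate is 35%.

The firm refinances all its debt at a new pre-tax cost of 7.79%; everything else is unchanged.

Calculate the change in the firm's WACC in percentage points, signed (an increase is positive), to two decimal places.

Current WACC:
Total capital V = 1994 + 2956 = 4950.
Equity: weight = 1994/4950 = 0.4028; cost = 13.64%.
Revolver drawn: weight = 2956/4950 = 0.5972; after-tax cost = 5% × (1 − 35%) = 3.2500%.
WACC = 0.4028 × 13.6400% + 0.5972 × 3.2500% = 7.4354%.
After the change:
Total capital V = 1994 + 2956 = 4950.
Equity: weight = 1994/4950 = 0.4028; cost = 13.64%.
Revolver drawn: weight = 2956/4950 = 0.5972; after-tax cost = 7.79% × (1 − 35%) = 5.0635%.
WACC = 0.4028 × 13.6400% + 0.5972 × 5.0635% = 8.5184%.
Change in WACC = 8.5184% − 7.4354% = 1.0830 pp.

+1.08 pp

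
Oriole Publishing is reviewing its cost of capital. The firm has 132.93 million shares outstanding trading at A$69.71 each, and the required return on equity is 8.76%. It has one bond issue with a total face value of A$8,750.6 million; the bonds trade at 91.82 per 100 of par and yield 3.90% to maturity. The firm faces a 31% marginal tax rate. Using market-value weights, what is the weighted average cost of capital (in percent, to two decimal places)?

Market value of equity E = 69.71 × 132.93m = 9266.5503m. Market value of debt D = 8750.6m × 91.82/100 = 8034.80092m.
Total capital V = 9266.5503 + 8034.80092 = 17301.35122.
Equity: weight = 9266.5503/17301.35122 = 0.5356; cost = 8.76%.
Bonds outstanding: weight = 8034.80092/17301.35122 = 0.4644; after-tax cost = 3.9% × (1 − 31%) = 2.6910%.
WACC = 0.5356 × 8.7600% + 0.4644 × 2.6910% = 5.9415%.

5.94%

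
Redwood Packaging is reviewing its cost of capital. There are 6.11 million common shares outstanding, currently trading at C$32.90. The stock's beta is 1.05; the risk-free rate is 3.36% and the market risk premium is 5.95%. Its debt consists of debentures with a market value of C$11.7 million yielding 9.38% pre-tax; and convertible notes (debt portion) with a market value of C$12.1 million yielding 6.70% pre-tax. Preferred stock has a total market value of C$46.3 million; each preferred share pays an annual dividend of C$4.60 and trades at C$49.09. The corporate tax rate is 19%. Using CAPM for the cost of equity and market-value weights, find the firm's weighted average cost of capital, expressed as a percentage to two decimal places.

9.29%

Cost of equity via CAPM: Re = 3.36% + 1.05 × 5.95% = 9.6075%.
Cost of preferred: Rp = 4.6 / 49.09 = 9.3705%.
Market value of equity E = 32.9 × 6.11m = 201.019m.
Total capital V = 201.019 + 46.3 + 11.7 + 12.1 = 271.119.
Equity: weight = 201.019/271.119 = 0.7414; cost = 9.6075%.
Preferred: weight = 46.3/271.119 = 0.1708; cost = 9.3705%.
Debentures: weight = 11.7/271.119 = 0.0432; after-tax cost = 9.38% × (1 − 19%) = 7.5978%.
Convertible notes (debt portion): weight = 12.1/271.119 = 0.0446; after-tax cost = 6.7% × (1 − 19%) = 5.4270%.
WACC = 0.7414 × 9.6075% + 0.1708 × 9.3705% + 0.0432 × 7.5978% + 0.0446 × 5.4270% = 9.2937%.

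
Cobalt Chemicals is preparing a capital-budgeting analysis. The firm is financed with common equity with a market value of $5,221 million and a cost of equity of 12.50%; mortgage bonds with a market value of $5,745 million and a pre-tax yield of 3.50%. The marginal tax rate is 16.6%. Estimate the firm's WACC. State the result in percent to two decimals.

Total capital V = 5221 + 5745 = 10966.
Equity: weight = 5221/10966 = 0.4761; cost = 12.5%.
Mortgage bonds: weight = 5745/10966 = 0.5239; after-tax cost = 3.5% × (1 − 16.6%) = 2.9190%.
WACC = 0.4761 × 12.5000% + 0.5239 × 2.9190% = 7.4806%.

7.48%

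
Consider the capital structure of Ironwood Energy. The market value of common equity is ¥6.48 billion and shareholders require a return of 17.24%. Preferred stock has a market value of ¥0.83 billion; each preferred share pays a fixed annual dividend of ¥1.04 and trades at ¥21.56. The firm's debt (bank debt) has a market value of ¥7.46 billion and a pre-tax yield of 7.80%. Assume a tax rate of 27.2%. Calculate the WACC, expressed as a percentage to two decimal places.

10.70%

Cost of preferred: Rp = 1.04 / 21.56 = 4.8237%.
Total capital V = 6.48 + 0.83 + 7.46 = 14.77.
Equity: weight = 6.48/14.77 = 0.4387; cost = 17.24%.
Preferred: weight = 0.83/14.77 = 0.0562; cost = 4.8237%.
Bank debt: weight = 7.46/14.77 = 0.5051; after-tax cost = 7.8% × (1 − 27.2%) = 5.6784%.
WACC = 0.4387 × 17.2400% + 0.0562 × 4.8237% + 0.5051 × 5.6784% = 10.7028%.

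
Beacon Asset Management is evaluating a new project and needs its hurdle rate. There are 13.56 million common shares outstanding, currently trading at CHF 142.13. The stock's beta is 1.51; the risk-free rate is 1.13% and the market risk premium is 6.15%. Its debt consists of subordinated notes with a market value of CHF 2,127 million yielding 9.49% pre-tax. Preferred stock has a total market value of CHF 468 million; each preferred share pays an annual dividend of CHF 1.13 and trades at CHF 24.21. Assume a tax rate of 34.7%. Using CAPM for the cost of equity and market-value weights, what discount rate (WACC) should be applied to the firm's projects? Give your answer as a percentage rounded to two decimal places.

Cost of equity via CAPM: Re = 1.13% + 1.51 × 6.15% = 10.4165%.
Cost of preferred: Rp = 1.13 / 24.21 = 4.6675%.
Market value of equity E = 142.13 × 13.56m = 1927.2828m.
Total capital V = 1927.2828 + 468 + 2127 = 4522.2828.
Equity: weight = 1927.2828/4522.2828 = 0.4262; cost = 10.4165%.
Preferred: weight = 468/4522.2828 = 0.1035; cost = 4.6675%.
Subordinated notes: weight = 2127/4522.2828 = 0.4703; after-tax cost = 9.49% × (1 − 34.7%) = 6.1970%.
WACC = 0.4262 × 10.4165% + 0.1035 × 4.6675% + 0.4703 × 6.1970% = 7.8369%.

7.84%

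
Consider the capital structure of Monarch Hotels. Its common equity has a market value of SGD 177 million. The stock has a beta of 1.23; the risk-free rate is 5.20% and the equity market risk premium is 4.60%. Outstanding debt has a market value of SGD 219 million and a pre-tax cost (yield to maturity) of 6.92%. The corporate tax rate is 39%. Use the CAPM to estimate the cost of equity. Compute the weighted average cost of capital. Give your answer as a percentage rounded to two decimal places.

Cost of equity via CAPM: Re = 5.2% + 1.23 × 4.6% = 10.8580%.
Total capital V = 177 + 219 = 396.
Equity: weight = 177/396 = 0.4470; cost = 10.858%.
Debt: weight = 219/396 = 0.5530; after-tax cost = 6.92% × (1 − 39%) = 4.2212%.
WACC = 0.4470 × 10.8580% + 0.5530 × 4.2212% = 7.1876%.

7.19%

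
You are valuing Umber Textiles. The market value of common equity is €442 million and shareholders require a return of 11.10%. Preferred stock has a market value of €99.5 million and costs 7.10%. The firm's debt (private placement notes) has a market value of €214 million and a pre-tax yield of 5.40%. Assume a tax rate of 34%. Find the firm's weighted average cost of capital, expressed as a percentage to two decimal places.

Total capital V = 442 + 99.5 + 214 = 755.5.
Equity: weight = 442/755.5 = 0.5850; cost = 11.1%.
Preferred: weight = 99.5/755.5 = 0.1317; cost = 7.1%.
Private placement notes: weight = 214/755.5 = 0.2833; after-tax cost = 5.4% × (1 − 34%) = 3.5640%.
WACC = 0.5850 × 11.1000% + 0.1317 × 7.1000% + 0.2833 × 3.5640% = 8.4386%.

8.44%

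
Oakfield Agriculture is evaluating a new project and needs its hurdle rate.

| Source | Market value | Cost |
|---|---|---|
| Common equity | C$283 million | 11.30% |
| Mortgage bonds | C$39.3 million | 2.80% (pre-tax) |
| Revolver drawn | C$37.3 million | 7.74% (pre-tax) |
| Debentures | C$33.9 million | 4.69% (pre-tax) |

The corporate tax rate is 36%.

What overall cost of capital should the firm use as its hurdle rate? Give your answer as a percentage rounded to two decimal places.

9.03%

Total capital V = 283 + 39.3 + 37.3 + 33.9 = 393.5.
Equity: weight = 283/393.5 = 0.7192; cost = 11.3%.
Mortgage bonds: weight = 39.3/393.5 = 0.0999; after-tax cost = 2.8% × (1 − 36%) = 1.7920%.
Revolver drawn: weight = 37.3/393.5 = 0.0948; after-tax cost = 7.74% × (1 − 36%) = 4.9536%.
Debentures: weight = 33.9/393.5 = 0.0861; after-tax cost = 4.69% × (1 − 36%) = 3.0016%.
WACC = 0.7192 × 11.3000% + 0.0999 × 1.7920% + 0.0948 × 4.9536% + 0.0861 × 3.0016% = 9.0339%.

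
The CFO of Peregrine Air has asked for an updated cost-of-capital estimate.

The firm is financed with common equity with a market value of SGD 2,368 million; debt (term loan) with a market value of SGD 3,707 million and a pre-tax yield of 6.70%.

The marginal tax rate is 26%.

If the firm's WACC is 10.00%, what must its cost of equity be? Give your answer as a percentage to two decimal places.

Total capital V = 2368 + 3707 = 6075.
Equity weight = 2368/6075 = 0.3898.
Term loan weight = 3707/6075 = 0.6102.
Debt contribution = 0.6102 × 6.7% × (1 − 26%) = 3.0254%.
Required equity contribution = 10.0% − 3.0254% = 6.9746%.
Re = 6.9746% / 0.3898 = 17.8930%.

17.89%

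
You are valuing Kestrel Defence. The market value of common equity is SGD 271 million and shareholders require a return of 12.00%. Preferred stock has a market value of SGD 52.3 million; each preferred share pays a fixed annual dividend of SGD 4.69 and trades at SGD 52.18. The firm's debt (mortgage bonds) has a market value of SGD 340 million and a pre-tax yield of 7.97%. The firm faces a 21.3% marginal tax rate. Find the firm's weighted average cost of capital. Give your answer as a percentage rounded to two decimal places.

Cost of preferred: Rp = 4.69 / 52.18 = 8.9881%.
Total capital V = 271 + 52.3 + 340 = 663.3.
Equity: weight = 271/663.3 = 0.4086; cost = 12%.
Preferred: weight = 52.3/663.3 = 0.0788; cost = 8.9881%.
Mortgage bonds: weight = 340/663.3 = 0.5126; after-tax cost = 7.97% × (1 − 21.3%) = 6.2724%.
WACC = 0.4086 × 12.0000% + 0.0788 × 8.9881% + 0.5126 × 6.2724% = 8.8266%.

8.83%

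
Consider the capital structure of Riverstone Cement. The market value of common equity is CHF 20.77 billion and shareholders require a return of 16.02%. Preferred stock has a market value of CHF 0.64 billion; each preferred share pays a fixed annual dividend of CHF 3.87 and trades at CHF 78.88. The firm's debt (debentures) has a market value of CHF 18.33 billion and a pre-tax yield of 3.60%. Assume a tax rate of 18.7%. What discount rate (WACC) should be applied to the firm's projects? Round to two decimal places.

9.80%

Cost of preferred: Rp = 3.87 / 78.88 = 4.9062%.
Total capital V = 20.77 + 0.64 + 18.33 = 39.74.
Equity: weight = 20.77/39.74 = 0.5226; cost = 16.02%.
Preferred: weight = 0.64/39.74 = 0.0161; cost = 4.9062%.
Debentures: weight = 18.33/39.74 = 0.4612; after-tax cost = 3.6% × (1 − 18.7%) = 2.9268%.
WACC = 0.5226 × 16.0200% + 0.0161 × 4.9062% + 0.4612 × 2.9268% = 9.8018%.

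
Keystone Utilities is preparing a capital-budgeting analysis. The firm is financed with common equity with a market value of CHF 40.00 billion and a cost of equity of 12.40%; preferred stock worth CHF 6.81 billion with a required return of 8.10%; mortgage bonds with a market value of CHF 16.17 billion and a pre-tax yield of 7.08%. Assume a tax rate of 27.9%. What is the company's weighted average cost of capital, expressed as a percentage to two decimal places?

10.06%

Total capital V = 40 + 6.81 + 16.17 = 62.98.
Equity: weight = 40/62.98 = 0.6351; cost = 12.4%.
Preferred: weight = 6.81/62.98 = 0.1081; cost = 8.1%.
Mortgage bonds: weight = 16.17/62.98 = 0.2567; after-tax cost = 7.08% × (1 − 27.9%) = 5.1047%.
WACC = 0.6351 × 12.4000% + 0.1081 × 8.1000% + 0.2567 × 5.1047% = 10.0620%.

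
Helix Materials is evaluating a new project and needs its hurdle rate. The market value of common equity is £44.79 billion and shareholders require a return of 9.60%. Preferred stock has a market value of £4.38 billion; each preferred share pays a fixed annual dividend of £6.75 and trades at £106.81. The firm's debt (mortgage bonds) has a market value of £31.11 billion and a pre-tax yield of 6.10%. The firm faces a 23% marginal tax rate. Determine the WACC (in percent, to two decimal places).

Cost of preferred: Rp = 6.75 / 106.81 = 6.3196%.
Total capital V = 44.79 + 4.38 + 31.11 = 80.28.
Equity: weight = 44.79/80.28 = 0.5579; cost = 9.6%.
Preferred: weight = 4.38/80.28 = 0.0546; cost = 6.3196%.
Mortgage bonds: weight = 31.11/80.28 = 0.3875; after-tax cost = 6.1% × (1 − 23%) = 4.6970%.
WACC = 0.5579 × 9.6000% + 0.0546 × 6.3196% + 0.3875 × 4.6970% = 7.5210%.

7.52%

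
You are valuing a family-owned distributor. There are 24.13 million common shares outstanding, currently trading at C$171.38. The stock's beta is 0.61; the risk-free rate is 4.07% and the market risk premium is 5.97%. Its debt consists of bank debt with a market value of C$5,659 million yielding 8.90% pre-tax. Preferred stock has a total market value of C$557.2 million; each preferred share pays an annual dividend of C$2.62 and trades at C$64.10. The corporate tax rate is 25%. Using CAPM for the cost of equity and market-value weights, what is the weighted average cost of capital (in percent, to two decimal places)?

Cost of equity via CAPM: Re = 4.07% + 0.61 × 5.97% = 7.7117%.
Cost of preferred: Rp = 2.62 / 64.1 = 4.0874%.
Market value of equity E = 171.38 × 24.13m = 4135.3994m.
Total capital V = 4135.3994 + 557.2 + 5659 = 10351.5994.
Equity: weight = 4135.3994/10351.5994 = 0.3995; cost = 7.7117%.
Preferred: weight = 557.2/10351.5994 = 0.0538; cost = 4.0874%.
Bank debt: weight = 5659/10351.5994 = 0.5467; after-tax cost = 8.9% × (1 − 25%) = 6.6750%.
WACC = 0.3995 × 7.7117% + 0.0538 × 4.0874% + 0.5467 × 6.6750% = 6.9499%.

6.95%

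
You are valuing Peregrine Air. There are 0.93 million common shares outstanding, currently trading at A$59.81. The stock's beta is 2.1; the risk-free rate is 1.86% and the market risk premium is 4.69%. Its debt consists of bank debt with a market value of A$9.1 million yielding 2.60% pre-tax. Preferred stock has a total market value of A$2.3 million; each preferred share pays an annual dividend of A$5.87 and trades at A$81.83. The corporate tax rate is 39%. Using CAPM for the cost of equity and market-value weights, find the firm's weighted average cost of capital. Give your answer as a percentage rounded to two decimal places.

Cost of equity via CAPM: Re = 1.86% + 2.1 × 4.69% = 11.7090%.
Cost of preferred: Rp = 5.87 / 81.83 = 7.1734%.
Market value of equity E = 59.81 × 0.93m = 55.6233m.
Total capital V = 55.6233 + 2.3 + 9.1 = 67.0233.
Equity: weight = 55.6233/67.0233 = 0.8299; cost = 11.709%.
Preferred: weight = 2.3/67.0233 = 0.0343; cost = 7.1734%.
Bank debt: weight = 9.1/67.0233 = 0.1358; after-tax cost = 2.6% × (1 − 39%) = 1.5860%.
WACC = 0.8299 × 11.7090% + 0.0343 × 7.1734% + 0.1358 × 1.5860% = 10.1789%.

10.18%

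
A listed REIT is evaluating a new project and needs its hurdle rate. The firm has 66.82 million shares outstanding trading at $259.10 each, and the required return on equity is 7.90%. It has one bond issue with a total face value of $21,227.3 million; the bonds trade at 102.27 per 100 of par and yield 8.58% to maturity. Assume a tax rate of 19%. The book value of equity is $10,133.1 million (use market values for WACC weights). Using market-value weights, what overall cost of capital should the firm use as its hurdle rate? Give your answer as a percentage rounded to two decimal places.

7.37%

Market value of equity E = 259.1 × 66.82m = 17313.062m. Market value of debt D = 21227.3m × 102.27/100 = 21709.15971m.
Total capital V = 17313.062 + 21709.15971 = 39022.22171.
Equity: weight = 17313.062/39022.22171 = 0.4437; cost = 7.9%.
Bonds outstanding: weight = 21709.15971/39022.22171 = 0.5563; after-tax cost = 8.58% × (1 − 19%) = 6.9498%.
WACC = 0.4437 × 7.9000% + 0.5563 × 6.9498% = 7.3714%.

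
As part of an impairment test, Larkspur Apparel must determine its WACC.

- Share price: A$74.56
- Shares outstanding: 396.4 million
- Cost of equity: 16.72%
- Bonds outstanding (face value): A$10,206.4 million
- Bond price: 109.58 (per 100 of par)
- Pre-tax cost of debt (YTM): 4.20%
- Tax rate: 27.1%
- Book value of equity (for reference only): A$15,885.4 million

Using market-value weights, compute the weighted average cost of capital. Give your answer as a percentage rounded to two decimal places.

Market value of equity E = 74.56 × 396.4m = 29555.584m. Market value of debt D = 10206.4m × 109.58/100 = 11184.17312m.
Total capital V = 29555.584 + 11184.17312 = 40739.75712.
Equity: weight = 29555.584/40739.75712 = 0.7255; cost = 16.72%.
Bonds outstanding: weight = 11184.17312/40739.75712 = 0.2745; after-tax cost = 4.2% × (1 − 27.1%) = 3.0618%.
WACC = 0.7255 × 16.7200% + 0.2745 × 3.0618% = 12.9705%.

12.97%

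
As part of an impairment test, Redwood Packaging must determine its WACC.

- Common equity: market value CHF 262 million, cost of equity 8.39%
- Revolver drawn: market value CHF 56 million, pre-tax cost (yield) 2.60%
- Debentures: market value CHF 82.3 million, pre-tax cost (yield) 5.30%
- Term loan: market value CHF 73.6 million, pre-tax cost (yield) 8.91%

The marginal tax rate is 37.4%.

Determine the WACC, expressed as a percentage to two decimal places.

Total capital V = 262 + 56 + 82.3 + 73.6 = 473.9.
Equity: weight = 262/473.9 = 0.5529; cost = 8.39%.
Revolver drawn: weight = 56/473.9 = 0.1182; after-tax cost = 2.6% × (1 − 37.4%) = 1.6276%.
Debentures: weight = 82.3/473.9 = 0.1737; after-tax cost = 5.3% × (1 − 37.4%) = 3.3178%.
Term loan: weight = 73.6/473.9 = 0.1553; after-tax cost = 8.91% × (1 − 37.4%) = 5.5777%.
WACC = 0.5529 × 8.3900% + 0.1182 × 1.6276% + 0.1737 × 3.3178% + 0.1553 × 5.5777% = 6.2733%.

6.27%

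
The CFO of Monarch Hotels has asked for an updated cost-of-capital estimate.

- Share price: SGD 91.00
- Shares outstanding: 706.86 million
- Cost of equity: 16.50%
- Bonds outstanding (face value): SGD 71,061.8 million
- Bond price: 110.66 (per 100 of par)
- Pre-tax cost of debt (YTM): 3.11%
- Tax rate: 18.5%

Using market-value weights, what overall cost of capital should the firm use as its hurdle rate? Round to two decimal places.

Market value of equity E = 91.0 × 706.86m = 64324.26m. Market value of debt D = 71061.8m × 110.66/100 = 78636.98788m.
Total capital V = 64324.26 + 78636.98788 = 142961.24788.
Equity: weight = 64324.26/142961.24788 = 0.4499; cost = 16.5%.
Bonds outstanding: weight = 78636.98788/142961.24788 = 0.5501; after-tax cost = 3.11% × (1 − 18.5%) = 2.5346%.
WACC = 0.4499 × 16.5000% + 0.5501 × 2.5346% = 8.8182%.

8.82%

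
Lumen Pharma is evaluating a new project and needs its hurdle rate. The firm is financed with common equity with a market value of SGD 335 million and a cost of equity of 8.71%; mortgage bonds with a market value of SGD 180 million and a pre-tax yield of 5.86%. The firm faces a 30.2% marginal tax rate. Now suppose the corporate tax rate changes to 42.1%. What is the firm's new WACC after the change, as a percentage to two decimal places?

6.85%

After the change:
Total capital V = 335 + 180 = 515.
Equity: weight = 335/515 = 0.6505; cost = 8.71%.
Mortgage bonds: weight = 180/515 = 0.3495; after-tax cost = 5.86% × (1 − 42.1%) = 3.3929%.
WACC = 0.6505 × 8.7100% + 0.3495 × 3.3929% = 6.8516%.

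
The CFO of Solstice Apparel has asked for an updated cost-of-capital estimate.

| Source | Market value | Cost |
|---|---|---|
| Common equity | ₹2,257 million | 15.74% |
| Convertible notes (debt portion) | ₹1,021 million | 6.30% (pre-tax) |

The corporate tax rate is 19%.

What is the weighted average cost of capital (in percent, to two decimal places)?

Total capital V = 2257 + 1021 = 3278.
Equity: weight = 2257/3278 = 0.6885; cost = 15.74%.
Convertible notes (debt portion): weight = 1021/3278 = 0.3115; after-tax cost = 6.3% × (1 − 19%) = 5.1030%.
WACC = 0.6885 × 15.7400% + 0.3115 × 5.1030% = 12.4269%.

12.43%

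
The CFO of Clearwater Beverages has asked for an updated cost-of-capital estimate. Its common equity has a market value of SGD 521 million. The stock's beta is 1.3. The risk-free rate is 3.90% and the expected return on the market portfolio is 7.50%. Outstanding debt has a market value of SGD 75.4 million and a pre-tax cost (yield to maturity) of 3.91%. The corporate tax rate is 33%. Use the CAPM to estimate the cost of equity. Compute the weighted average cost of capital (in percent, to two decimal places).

7.83%

Market risk premium = 7.5% − 3.9% = 3.6%.
Cost of equity via CAPM: Re = 3.9% + 1.3 × 3.6% = 8.5800%.
Total capital V = 521 + 75.4 = 596.4.
Equity: weight = 521/596.4 = 0.8736; cost = 8.58%.
Debt: weight = 75.4/596.4 = 0.1264; after-tax cost = 3.91% × (1 − 33%) = 2.6197%.
WACC = 0.8736 × 8.5800% + 0.1264 × 2.6197% = 7.8265%.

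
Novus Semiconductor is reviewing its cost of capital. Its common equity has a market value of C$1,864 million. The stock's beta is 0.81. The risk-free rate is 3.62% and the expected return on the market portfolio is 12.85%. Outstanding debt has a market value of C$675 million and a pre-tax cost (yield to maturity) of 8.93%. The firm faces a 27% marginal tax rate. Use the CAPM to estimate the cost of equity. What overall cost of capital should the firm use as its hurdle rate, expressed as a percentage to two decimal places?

Market risk premium = 12.85% − 3.62% = 9.23%.
Cost of equity via CAPM: Re = 3.62% + 0.81 × 9.23% = 11.0963%.
Total capital V = 1864 + 675 = 2539.
Equity: weight = 1864/2539 = 0.7341; cost = 11.0963%.
Debt: weight = 675/2539 = 0.2659; after-tax cost = 8.93% × (1 − 27%) = 6.5189%.
WACC = 0.7341 × 11.0963% + 0.2659 × 6.5189% = 9.8794%.

9.88%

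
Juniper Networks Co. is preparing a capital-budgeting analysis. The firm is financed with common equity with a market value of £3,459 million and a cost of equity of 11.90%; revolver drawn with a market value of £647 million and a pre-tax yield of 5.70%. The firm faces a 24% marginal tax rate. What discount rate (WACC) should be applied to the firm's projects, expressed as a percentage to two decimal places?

Total capital V = 3459 + 647 = 4106.
Equity: weight = 3459/4106 = 0.8424; cost = 11.9%.
Revolver drawn: weight = 647/4106 = 0.1576; after-tax cost = 5.7% × (1 − 24%) = 4.3320%.
WACC = 0.8424 × 11.9000% + 0.1576 × 4.3320% = 10.7075%.

10.71%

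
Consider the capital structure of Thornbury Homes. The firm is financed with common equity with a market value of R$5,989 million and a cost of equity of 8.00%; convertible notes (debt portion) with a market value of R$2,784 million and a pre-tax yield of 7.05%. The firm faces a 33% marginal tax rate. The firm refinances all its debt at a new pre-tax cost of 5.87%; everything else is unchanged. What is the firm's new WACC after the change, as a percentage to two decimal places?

After the change:
Total capital V = 5989 + 2784 = 8773.
Equity: weight = 5989/8773 = 0.6827; cost = 8%.
Convertible notes (debt portion): weight = 2784/8773 = 0.3173; after-tax cost = 5.87% × (1 − 33%) = 3.9329%.
WACC = 0.6827 × 8.0000% + 0.3173 × 3.9329% = 6.7094%.

6.71%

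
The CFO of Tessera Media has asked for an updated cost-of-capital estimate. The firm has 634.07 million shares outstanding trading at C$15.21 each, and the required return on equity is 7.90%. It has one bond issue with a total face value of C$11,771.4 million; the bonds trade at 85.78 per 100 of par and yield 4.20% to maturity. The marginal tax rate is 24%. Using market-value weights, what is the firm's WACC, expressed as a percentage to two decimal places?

Market value of equity E = 15.21 × 634.07m = 9644.2047m. Market value of debt D = 11771.4m × 85.78/100 = 10097.50692m.
Total capital V = 9644.2047 + 10097.50692 = 19741.71162.
Equity: weight = 9644.2047/19741.71162 = 0.4885; cost = 7.9%.
Bonds outstanding: weight = 10097.50692/19741.71162 = 0.5115; after-tax cost = 4.2% × (1 − 24%) = 3.1920%.
WACC = 0.4885 × 7.9000% + 0.5115 × 3.1920% = 5.4919%.

5.49%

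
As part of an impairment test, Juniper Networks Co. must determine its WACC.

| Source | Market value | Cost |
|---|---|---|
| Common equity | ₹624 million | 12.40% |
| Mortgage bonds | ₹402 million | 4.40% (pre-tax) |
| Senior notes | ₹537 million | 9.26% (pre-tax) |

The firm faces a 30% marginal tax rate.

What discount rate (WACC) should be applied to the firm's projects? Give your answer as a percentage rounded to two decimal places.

7.97%

Total capital V = 624 + 402 + 537 = 1563.
Equity: weight = 624/1563 = 0.3992; cost = 12.4%.
Mortgage bonds: weight = 402/1563 = 0.2572; after-tax cost = 4.4% × (1 − 30%) = 3.0800%.
Senior notes: weight = 537/1563 = 0.3436; after-tax cost = 9.26% × (1 − 30%) = 6.4820%.
WACC = 0.3992 × 12.4000% + 0.2572 × 3.0800% + 0.3436 × 6.4820% = 7.9697%.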